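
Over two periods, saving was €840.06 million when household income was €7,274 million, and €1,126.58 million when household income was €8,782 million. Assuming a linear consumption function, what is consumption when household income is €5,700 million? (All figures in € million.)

C = 5159

MPS = ΔS/ΔY = (1126.58 − 840.06)/(8782 − 7274) = 286.52/1508 = 0.19
MPC = 1 − MPS = 0.81
Autonomous saving = 840.06 − 0.19(7274) = -542, so a = 542
C = 542 + 0.81(5700) = 542 + 4617 = 5159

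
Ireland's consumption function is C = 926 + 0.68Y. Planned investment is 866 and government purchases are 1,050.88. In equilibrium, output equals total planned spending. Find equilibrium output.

Y = 8884

Y = C + I + G = 926 + 0.68Y + 866 + 1050.88
Y − 0.68Y = 2842.88
0.32Y = 2842.88, so Y = 2842.88/0.32 = 8884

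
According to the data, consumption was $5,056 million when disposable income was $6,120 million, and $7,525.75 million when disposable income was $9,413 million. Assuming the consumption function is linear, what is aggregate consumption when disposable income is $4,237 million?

MPC = (7525.75 − 5056)/(9413 − 6120) = 2469.75/3293 = 0.75
a = 5056 − 0.75(6120) = 5056 − 4590 = 466
C = 466 + 0.75(4237) = 466 + 3177.75 = 3643.75

C = 3643.75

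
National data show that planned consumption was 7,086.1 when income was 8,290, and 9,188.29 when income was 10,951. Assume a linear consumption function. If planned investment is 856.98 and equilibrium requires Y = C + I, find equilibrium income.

Y = 6638

MPC = (9188.29 − 7086.1)/(10951 − 8290) = 2102.19/2661 = 0.79
a = 7086.1 − 0.79(8290) = 537
Equilibrium: Y = 537 + 0.79Y + 856.98
0.21Y = 1393.98, so Y = 1393.98/0.21 = 6638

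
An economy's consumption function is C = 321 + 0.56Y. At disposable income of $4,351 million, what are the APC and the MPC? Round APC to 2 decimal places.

MPC = 0.56 (the slope of the consumption function)
C = 321 + 0.56(4351) = 2757.56, so APC = 2757.56/4351 = 0.63

APC = 0.63; MPC = 0.56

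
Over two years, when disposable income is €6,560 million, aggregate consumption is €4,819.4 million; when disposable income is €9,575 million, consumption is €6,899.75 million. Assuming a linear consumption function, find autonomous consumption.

MPC = ΔC/ΔY = (6899.75 − 4819.4)/(9575 − 6560) = 2080.35/3015 = 0.69
a = C − MPC·Y = 4819.4 − 0.69(6560) = 4819.4 − 4526.4 = 293

a = 293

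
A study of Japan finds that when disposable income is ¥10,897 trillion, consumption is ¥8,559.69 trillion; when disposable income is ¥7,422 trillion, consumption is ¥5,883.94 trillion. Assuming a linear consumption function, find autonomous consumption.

MPC = ΔC/ΔY = (8559.69 − 5883.94)/(10897 − 7422) = 2675.75/3475 = 0.77
a = C − MPC·Y = 5883.94 − 0.77(7422) = 5883.94 − 5714.94 = 169

a = 169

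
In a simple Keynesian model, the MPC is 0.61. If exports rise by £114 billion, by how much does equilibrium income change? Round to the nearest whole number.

The multiplier is 1/(1 − MPC) = 1/0.39.
ΔY = 114/0.39 = 292.31 ≈ 292

ΔY ≈ 292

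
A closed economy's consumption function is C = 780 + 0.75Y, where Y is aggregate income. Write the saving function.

S = -780 + 0.25Y

S = Y − C = Y − (780 + 0.75Y) = -780 + (1 − 0.75)Y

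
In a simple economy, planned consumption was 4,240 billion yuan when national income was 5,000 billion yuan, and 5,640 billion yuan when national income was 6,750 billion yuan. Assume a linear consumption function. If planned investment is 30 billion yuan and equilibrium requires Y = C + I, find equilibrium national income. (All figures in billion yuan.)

Y = 1350

MPC = (5640 − 4240)/(6750 − 5000) = 1400/1750 = 0.8
a = 4240 − 0.8(5000) = 240
Equilibrium: Y = 240 + 0.8Y + 30
0.2Y = 270, so Y = 270/0.2 = 1350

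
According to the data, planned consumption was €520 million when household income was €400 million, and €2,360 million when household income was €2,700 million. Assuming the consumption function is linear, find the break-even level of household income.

Y = 1000

MPC = (2360 − 520)/(2700 − 400) = 1840/2300 = 0.8
a = 520 − 0.8(400) = 520 − 320 = 200
Break-even: Y = a/(1−MPC) = 200/0.2 = 1000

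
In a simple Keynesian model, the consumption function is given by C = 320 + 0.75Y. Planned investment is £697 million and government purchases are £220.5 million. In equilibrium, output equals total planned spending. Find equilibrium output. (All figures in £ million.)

Y = C + I + G = 320 + 0.75Y + 697 + 220.5
Y − 0.75Y = 1237.5
0.25Y = 1237.5, so Y = 1237.5/0.25 = 4950

Y = 4950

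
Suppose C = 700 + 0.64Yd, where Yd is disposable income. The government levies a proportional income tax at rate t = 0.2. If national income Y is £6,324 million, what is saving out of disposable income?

Yd = (1 − 0.2)(6324) = 0.8(6324) = 5059.2
C = 700 + 0.64(5059.2) = 700 + 3237.888 = 3937.888
S = Yd − C = 5059.2 − 3937.888 = 1121.312

S = 1121.312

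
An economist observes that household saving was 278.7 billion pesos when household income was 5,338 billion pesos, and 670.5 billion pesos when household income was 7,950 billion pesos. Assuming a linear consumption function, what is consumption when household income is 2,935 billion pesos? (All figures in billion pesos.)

MPS = ΔS/ΔY = (670.5 − 278.7)/(7950 − 5338) = 391.8/2612 = 0.15
MPC = 1 − MPS = 0.85
Autonomous saving = 278.7 − 0.15(5338) = -522, so a = 522
C = 522 + 0.85(2935) = 522 + 2494.75 = 3016.75

C = 3016.75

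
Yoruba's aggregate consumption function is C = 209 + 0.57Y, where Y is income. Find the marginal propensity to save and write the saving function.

MPS = 1 − MPC = 1 − 0.57 = 0.43
S = Y − C = -209 + 0.43Y

MPS = 0.43; S = -209 + 0.43Y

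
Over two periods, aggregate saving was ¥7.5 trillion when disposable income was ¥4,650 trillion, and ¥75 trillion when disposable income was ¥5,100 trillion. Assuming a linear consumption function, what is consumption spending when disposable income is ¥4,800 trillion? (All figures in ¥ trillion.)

MPS = ΔS/ΔY = (75 − 7.5)/(5100 − 4650) = 67.5/450 = 0.15
MPC = 1 − MPS = 0.85
Autonomous saving = 7.5 − 0.15(4650) = -690, so a = 690
C = 690 + 0.85(4800) = 690 + 4080 = 4770

C = 4770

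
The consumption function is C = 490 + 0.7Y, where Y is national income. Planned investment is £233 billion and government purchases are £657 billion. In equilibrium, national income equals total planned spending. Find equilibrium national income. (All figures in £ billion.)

Y = 4600

Y = C + I + G = 490 + 0.7Y + 233 + 657
Y − 0.7Y = 1380
0.3Y = 1380, so Y = 1380/0.3 = 4600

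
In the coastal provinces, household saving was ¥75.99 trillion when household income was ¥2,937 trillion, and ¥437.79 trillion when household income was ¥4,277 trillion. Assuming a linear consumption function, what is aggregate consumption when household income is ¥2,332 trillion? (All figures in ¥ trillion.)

MPS = ΔS/ΔY = (437.79 − 75.99)/(4277 − 2937) = 361.8/1340 = 0.27
MPC = 1 − MPS = 0.73
Autonomous saving = 75.99 − 0.27(2937) = -717, so a = 717
C = 717 + 0.73(2332) = 717 + 1702.36 = 2419.36

C = 2419.36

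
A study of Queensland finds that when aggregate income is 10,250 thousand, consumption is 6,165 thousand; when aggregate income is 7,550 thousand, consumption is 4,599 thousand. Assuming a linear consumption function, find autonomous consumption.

MPC = ΔC/ΔY = (6165 − 4599)/(10250 − 7550) = 1566/2700 = 0.58
a = C − MPC·Y = 4599 − 0.58(7550) = 4599 − 4379 = 220

a = 220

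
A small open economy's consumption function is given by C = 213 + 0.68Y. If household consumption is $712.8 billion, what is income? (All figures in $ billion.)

Y = 735

213 + 0.68Y = 712.8
0.68Y = 499.8, so Y = 499.8/0.68 = 735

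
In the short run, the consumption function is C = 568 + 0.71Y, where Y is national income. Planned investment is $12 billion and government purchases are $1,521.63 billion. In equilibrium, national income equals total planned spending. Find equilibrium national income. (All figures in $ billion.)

Y = C + I + G = 568 + 0.71Y + 12 + 1521.63
Y − 0.71Y = 2101.63
0.29Y = 2101.63, so Y = 2101.63/0.29 = 7247

Y = 7247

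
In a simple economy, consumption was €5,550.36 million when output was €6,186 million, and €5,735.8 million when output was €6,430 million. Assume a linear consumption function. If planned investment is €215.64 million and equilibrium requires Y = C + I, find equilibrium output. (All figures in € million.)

MPC = (5735.8 − 5550.36)/(6430 − 6186) = 185.44/244 = 0.76
a = 5550.36 − 0.76(6186) = 849
Equilibrium: Y = 849 + 0.76Y + 215.64
0.24Y = 1064.64, so Y = 1064.64/0.24 = 4436

Y = 4436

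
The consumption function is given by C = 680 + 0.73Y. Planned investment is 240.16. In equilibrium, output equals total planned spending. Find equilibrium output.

Y = 3408

Y = C + I = 680 + 0.73Y + 240.16
Y − 0.73Y = 920.16
0.27Y = 920.16, so Y = 920.16/0.27 = 3408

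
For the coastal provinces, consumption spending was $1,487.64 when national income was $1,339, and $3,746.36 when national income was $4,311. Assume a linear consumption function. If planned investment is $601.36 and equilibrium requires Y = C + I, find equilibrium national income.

MPC = (3746.36 − 1487.64)/(4311 − 1339) = 2258.72/2972 = 0.76
a = 1487.64 − 0.76(1339) = 470
Equilibrium: Y = 470 + 0.76Y + 601.36
0.24Y = 1071.36, so Y = 1071.36/0.24 = 4464

Y = 4464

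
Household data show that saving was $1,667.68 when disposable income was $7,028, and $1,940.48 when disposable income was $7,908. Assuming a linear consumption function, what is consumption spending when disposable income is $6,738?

C = 5160.22

MPS = ΔS/ΔY = (1940.48 − 1667.68)/(7908 − 7028) = 272.8/880 = 0.31
MPC = 1 − MPS = 0.69
Autonomous saving = 1667.68 − 0.31(7028) = -511, so a = 511
C = 511 + 0.69(6738) = 511 + 4649.22 = 5160.22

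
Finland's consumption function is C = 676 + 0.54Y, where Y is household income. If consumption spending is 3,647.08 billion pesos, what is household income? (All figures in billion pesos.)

676 + 0.54Y = 3647.08
0.54Y = 2971.08, so Y = 2971.08/0.54 = 5502

Y = 5502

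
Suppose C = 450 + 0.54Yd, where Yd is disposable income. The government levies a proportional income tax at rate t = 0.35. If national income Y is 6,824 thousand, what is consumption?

Yd = (1 − 0.35)(6824) = 0.65(6824) = 4435.6
C = 450 + 0.54(4435.6) = 450 + 2395.224 = 2845.224

C = 2845.224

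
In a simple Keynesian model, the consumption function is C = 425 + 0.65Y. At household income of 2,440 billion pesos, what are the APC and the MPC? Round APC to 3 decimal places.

MPC = 0.65 (the slope of the consumption function)
C = 425 + 0.65(2440) = 2011, so APC = 2011/2440 = 0.824

APC = 0.824; MPC = 0.65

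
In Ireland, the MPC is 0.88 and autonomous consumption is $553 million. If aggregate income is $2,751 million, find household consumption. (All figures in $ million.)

C = 553 + 0.88(2751) = 553 + 2420.88 = 2973.88

C = 2973.88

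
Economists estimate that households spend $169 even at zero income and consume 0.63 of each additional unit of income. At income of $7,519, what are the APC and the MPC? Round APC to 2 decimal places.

APC = 0.65; MPC = 0.63

MPC = 0.63 (the slope of the consumption function)
C = 169 + 0.63(7519) = 4905.97, so APC = 4905.97/7519 = 0.65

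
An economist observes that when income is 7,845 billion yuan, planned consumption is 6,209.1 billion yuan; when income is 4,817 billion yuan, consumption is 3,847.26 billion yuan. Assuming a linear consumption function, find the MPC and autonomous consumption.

MPC = 0.78; a = 90

MPC = ΔC/ΔY = (6209.1 − 3847.26)/(7845 − 4817) = 2361.84/3028 = 0.78
a = C − MPC·Y = 3847.26 − 0.78(4817) = 3847.26 − 3757.26 = 90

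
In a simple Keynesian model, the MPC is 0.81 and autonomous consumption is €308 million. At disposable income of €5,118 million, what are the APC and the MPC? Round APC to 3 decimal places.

APC = 0.870; MPC = 0.81

MPC = 0.81 (the slope of the consumption function)
C = 308 + 0.81(5118) = 4453.58, so APC = 4453.58/5118 = 0.870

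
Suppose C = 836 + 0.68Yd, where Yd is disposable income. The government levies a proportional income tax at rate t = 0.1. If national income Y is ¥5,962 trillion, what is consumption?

Yd = (1 − 0.1)(5962) = 0.9(5962) = 5365.8
C = 836 + 0.68(5365.8) = 836 + 3648.744 = 4484.744

C = 4484.744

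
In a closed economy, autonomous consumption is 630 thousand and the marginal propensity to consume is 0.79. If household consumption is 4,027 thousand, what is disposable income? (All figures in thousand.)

630 + 0.79Y = 4027
0.79Y = 3397, so Y = 3397/0.79 = 4300

Y = 4300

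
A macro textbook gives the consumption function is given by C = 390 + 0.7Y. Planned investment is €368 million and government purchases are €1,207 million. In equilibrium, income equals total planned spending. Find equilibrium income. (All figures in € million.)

Y = 6550

Y = C + I + G = 390 + 0.7Y + 368 + 1207
Y − 0.7Y = 1965
0.3Y = 1965, so Y = 1965/0.3 = 6550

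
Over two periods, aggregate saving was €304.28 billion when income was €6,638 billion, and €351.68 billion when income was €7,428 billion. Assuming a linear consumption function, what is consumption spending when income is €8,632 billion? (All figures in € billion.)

C = 8208.08

MPS = ΔS/ΔY = (351.68 − 304.28)/(7428 − 6638) = 47.4/790 = 0.06
MPC = 1 − MPS = 0.94
Autonomous saving = 304.28 − 0.06(6638) = -94, so a = 94
C = 94 + 0.94(8632) = 94 + 8114.08 = 8208.08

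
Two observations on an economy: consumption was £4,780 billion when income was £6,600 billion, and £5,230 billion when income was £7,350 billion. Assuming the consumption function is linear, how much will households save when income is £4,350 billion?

MPC = (5230 − 4780)/(7350 − 6600) = 450/750 = 0.6
a = 4780 − 0.6(6600) = 4780 − 3960 = 820
C = 820 + 0.6(4350) = 3430
S = 4350 − 3430 = 920

S = 920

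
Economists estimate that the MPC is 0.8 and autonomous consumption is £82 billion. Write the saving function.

S = -82 + 0.2Y

S = Y − C = Y − (82 + 0.8Y) = -82 + (1 − 0.8)Y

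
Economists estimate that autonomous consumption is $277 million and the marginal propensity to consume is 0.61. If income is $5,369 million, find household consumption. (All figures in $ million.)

C = 277 + 0.61(5369) = 277 + 3275.09 = 3552.09

C = 3552.09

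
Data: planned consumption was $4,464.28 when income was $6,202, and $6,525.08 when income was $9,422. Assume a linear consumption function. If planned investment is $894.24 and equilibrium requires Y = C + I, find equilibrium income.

Y = 3859

MPC = (6525.08 − 4464.28)/(9422 − 6202) = 2060.8/3220 = 0.64
a = 4464.28 − 0.64(6202) = 495
Equilibrium: Y = 495 + 0.64Y + 894.24
0.36Y = 1389.24, so Y = 1389.24/0.36 = 3859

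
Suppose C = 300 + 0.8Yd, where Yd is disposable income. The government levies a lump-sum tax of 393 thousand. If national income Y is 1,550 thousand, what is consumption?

Yd = Y − T = 1550 − 393 = 1157
C = 300 + 0.8(1157) = 300 + 925.6 = 1225.6

C = 1225.6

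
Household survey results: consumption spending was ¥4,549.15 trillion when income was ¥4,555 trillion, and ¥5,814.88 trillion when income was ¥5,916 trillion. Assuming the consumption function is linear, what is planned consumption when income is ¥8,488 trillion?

C = 8206.84

MPC = (5814.88 − 4549.15)/(5916 − 4555) = 1265.73/1361 = 0.93
a = 4549.15 − 0.93(4555) = 4549.15 − 4236.15 = 313
C = 313 + 0.93(8488) = 313 + 7893.84 = 8206.84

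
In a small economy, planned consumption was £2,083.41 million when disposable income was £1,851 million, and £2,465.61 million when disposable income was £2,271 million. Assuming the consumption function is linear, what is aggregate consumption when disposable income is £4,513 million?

C = 4505.83

MPC = (2465.61 − 2083.41)/(2271 − 1851) = 382.2/420 = 0.91
a = 2083.41 − 0.91(1851) = 2083.41 − 1684.41 = 399
C = 399 + 0.91(4513) = 399 + 4106.83 = 4505.83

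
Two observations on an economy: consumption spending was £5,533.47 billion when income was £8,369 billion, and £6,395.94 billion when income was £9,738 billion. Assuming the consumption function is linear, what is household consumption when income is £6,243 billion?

C = 4194.09

MPC = (6395.94 − 5533.47)/(9738 − 8369) = 862.47/1369 = 0.63
a = 5533.47 − 0.63(8369) = 5533.47 − 5272.47 = 261
C = 261 + 0.63(6243) = 261 + 3933.09 = 4194.09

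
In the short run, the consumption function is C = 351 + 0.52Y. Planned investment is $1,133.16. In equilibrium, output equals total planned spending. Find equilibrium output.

Y = C + I = 351 + 0.52Y + 1133.16
Y − 0.52Y = 1484.16
0.48Y = 1484.16, so Y = 1484.16/0.48 = 3092

Y = 3092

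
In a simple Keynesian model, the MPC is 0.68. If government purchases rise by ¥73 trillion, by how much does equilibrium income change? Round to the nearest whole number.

ΔY ≈ 228

The multiplier is 1/(1 − MPC) = 1/0.32.
ΔY = 73/0.32 = 228.13 ≈ 228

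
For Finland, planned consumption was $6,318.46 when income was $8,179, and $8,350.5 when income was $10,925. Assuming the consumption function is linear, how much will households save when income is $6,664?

MPC = (8350.5 − 6318.46)/(10925 − 8179) = 2032.04/2746 = 0.74
a = 6318.46 − 0.74(8179) = 6318.46 − 6052.46 = 266
C = 266 + 0.74(6664) = 5197.36
S = 6664 − 5197.36 = 1466.64

S = 1466.64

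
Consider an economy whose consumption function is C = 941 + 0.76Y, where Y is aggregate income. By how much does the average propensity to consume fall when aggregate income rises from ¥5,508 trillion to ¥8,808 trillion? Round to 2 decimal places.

ΔAPC = 0.06

At Y = 5508: C = 941 + 0.76(5508) = 5127.08, APC = 5127.08/5508 = 0.931
At Y = 8808: C = 7635.08, APC = 7635.08/8808 = 0.867
Fall in APC = 0.931 − 0.867 = 0.064 ≈ 0.06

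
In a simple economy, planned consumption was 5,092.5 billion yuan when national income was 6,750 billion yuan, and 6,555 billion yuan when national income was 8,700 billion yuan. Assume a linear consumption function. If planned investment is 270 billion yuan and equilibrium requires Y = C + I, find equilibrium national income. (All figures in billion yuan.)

Y = 1200

MPC = (6555 − 5092.5)/(8700 − 6750) = 1462.5/1950 = 0.75
a = 5092.5 − 0.75(6750) = 30
Equilibrium: Y = 30 + 0.75Y + 270
0.25Y = 300, so Y = 300/0.25 = 1200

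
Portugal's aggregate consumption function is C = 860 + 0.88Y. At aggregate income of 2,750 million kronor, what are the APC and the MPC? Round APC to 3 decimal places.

APC = 1.193; MPC = 0.88

MPC = 0.88 (the slope of the consumption function)
C = 860 + 0.88(2750) = 3280, so APC = 3280/2750 = 1.193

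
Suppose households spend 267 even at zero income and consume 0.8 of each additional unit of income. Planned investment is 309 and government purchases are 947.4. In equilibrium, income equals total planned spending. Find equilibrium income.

Y = 7617

Y = C + I + G = 267 + 0.8Y + 309 + 947.4
Y − 0.8Y = 1523.4
0.2Y = 1523.4, so Y = 1523.4/0.2 = 7617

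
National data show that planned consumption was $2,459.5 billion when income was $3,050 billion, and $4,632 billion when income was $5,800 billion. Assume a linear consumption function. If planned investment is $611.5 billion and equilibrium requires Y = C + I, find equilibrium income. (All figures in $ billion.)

MPC = (4632 − 2459.5)/(5800 − 3050) = 2172.5/2750 = 0.79
a = 2459.5 − 0.79(3050) = 50
Equilibrium: Y = 50 + 0.79Y + 611.5
0.21Y = 661.5, so Y = 661.5/0.21 = 3150

Y = 3150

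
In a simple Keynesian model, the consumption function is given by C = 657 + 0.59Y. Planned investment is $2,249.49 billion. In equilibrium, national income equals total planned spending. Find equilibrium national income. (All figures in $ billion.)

Y = 7089

Y = C + I = 657 + 0.59Y + 2249.49
Y − 0.59Y = 2906.49
0.41Y = 2906.49, so Y = 2906.49/0.41 = 7089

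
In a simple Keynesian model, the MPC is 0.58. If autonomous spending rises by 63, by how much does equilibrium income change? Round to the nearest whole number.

ΔY ≈ 150

The multiplier is 1/(1 − MPC) = 1/0.42.
ΔY = 63/0.42 = 150.00 ≈ 150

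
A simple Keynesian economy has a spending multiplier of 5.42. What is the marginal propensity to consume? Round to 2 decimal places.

k = 1/(1 − MPC), so 1 − MPC = 1/k = 1/5.42 = 0.1845
MPC = 1 − 0.1845 = 0.82

MPC = 0.82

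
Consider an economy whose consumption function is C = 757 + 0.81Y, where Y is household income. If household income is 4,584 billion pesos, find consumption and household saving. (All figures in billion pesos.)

C = 757 + 0.81(4584) = 757 + 3713.04 = 4470.04
S = Y − C = 4584 − 4470.04 = 113.96

C = 4470.04; S = 113.96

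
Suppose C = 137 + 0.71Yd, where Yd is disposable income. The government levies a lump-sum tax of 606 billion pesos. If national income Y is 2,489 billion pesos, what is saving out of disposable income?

Yd = Y − T = 2489 − 606 = 1883
C = 137 + 0.71(1883) = 137 + 1336.93 = 1473.93
S = Yd − C = 1883 − 1473.93 = 409.07

S = 409.07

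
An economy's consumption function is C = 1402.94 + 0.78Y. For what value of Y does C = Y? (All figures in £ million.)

At break-even, C = Y: 1402.94 + 0.78Y = Y
0.22Y = 1402.94, so Y = 1402.94/0.22 = 6377

Y = 6377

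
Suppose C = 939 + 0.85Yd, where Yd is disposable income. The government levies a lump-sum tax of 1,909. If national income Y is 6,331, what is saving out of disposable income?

S = -275.7

Yd = Y − T = 6331 − 1909 = 4422
C = 939 + 0.85(4422) = 939 + 3758.7 = 4697.7
S = Yd − C = 4422 − 4697.7 = -275.7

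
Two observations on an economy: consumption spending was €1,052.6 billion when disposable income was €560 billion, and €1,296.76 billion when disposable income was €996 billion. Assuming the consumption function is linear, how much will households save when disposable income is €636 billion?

S = -459.16

MPC = (1296.76 − 1052.6)/(996 − 560) = 244.16/436 = 0.56
a = 1052.6 − 0.56(560) = 1052.6 − 313.6 = 739
C = 739 + 0.56(636) = 1095.16
S = 636 − 1095.16 = -459.16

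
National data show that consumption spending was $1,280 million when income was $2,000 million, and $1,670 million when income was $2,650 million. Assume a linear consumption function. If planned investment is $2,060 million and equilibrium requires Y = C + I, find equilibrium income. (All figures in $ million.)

Y = 5350

MPC = (1670 − 1280)/(2650 − 2000) = 390/650 = 0.6
a = 1280 − 0.6(2000) = 80
Equilibrium: Y = 80 + 0.6Y + 2060
0.4Y = 2140, so Y = 2140/0.4 = 5350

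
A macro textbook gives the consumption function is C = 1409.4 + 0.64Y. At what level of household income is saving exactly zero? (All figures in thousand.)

At break-even, C = Y: 1409.4 + 0.64Y = Y
0.36Y = 1409.4, so Y = 1409.4/0.36 = 3915

Y = 3915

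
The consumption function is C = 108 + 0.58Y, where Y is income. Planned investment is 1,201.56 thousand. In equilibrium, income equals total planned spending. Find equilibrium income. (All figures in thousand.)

Y = C + I = 108 + 0.58Y + 1201.56
Y − 0.58Y = 1309.56
0.42Y = 1309.56, so Y = 1309.56/0.42 = 3118

Y = 3118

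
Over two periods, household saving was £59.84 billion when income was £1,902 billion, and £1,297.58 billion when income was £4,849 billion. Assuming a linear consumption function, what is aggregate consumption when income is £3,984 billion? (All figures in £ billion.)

MPS = ΔS/ΔY = (1297.58 − 59.84)/(4849 − 1902) = 1237.74/2947 = 0.42
MPC = 1 − MPS = 0.58
Autonomous saving = 59.84 − 0.42(1902) = -739, so a = 739
C = 739 + 0.58(3984) = 739 + 2310.72 = 3049.72

C = 3049.72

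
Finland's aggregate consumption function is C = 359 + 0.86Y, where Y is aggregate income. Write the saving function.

S = Y − C = Y − (359 + 0.86Y) = -359 + (1 − 0.86)Y

S = -359 + 0.14Y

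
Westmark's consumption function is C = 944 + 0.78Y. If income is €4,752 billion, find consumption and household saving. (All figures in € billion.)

C = 944 + 0.78(4752) = 944 + 3706.56 = 4650.56
S = Y − C = 4752 − 4650.56 = 101.44

C = 4650.56; S = 101.44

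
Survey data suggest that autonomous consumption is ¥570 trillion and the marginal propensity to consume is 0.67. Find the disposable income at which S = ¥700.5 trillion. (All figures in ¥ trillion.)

Y = 3850

S = Y − C = -570 + 0.33Y
-570 + 0.33Y = 700.5, so 0.33Y = 1270.5 and Y = 3850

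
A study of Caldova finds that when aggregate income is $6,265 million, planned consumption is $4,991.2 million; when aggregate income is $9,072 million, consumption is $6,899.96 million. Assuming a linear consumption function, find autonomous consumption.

MPC = ΔC/ΔY = (6899.96 − 4991.2)/(9072 − 6265) = 1908.76/2807 = 0.68
a = C − MPC·Y = 4991.2 − 0.68(6265) = 4991.2 − 4260.2 = 731

a = 731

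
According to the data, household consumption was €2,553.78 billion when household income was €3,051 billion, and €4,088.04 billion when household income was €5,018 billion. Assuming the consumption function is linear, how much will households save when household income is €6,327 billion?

MPC = (4088.04 − 2553.78)/(5018 − 3051) = 1534.26/1967 = 0.78
a = 2553.78 − 0.78(3051) = 2553.78 − 2379.78 = 174
C = 174 + 0.78(6327) = 5109.06
S = 6327 − 5109.06 = 1217.94

S = 1217.94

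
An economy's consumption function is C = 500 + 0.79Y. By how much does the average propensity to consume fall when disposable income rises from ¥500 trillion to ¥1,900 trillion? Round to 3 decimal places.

At Y = 500: C = 500 + 0.79(500) = 895, APC = 895/500 = 1.7900
At Y = 1900: C = 2001, APC = 2001/1900 = 1.0532
Fall in APC = 1.7900 − 1.0532 = 0.7368 ≈ 0.737

ΔAPC = 0.737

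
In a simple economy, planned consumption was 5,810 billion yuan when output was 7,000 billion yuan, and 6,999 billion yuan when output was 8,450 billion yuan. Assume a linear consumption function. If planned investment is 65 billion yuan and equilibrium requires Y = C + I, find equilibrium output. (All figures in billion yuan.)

Y = 750

MPC = (6999 − 5810)/(8450 − 7000) = 1189/1450 = 0.82
a = 5810 − 0.82(7000) = 70
Equilibrium: Y = 70 + 0.82Y + 65
0.18Y = 135, so Y = 135/0.18 = 750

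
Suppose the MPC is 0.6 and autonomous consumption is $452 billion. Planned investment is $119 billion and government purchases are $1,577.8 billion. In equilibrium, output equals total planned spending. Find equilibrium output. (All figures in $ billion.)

Y = C + I + G = 452 + 0.6Y + 119 + 1577.8
Y − 0.6Y = 2148.8
0.4Y = 2148.8, so Y = 2148.8/0.4 = 5372

Y = 5372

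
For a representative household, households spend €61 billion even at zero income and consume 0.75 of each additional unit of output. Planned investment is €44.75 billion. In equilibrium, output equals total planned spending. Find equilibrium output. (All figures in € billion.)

Y = 423

Y = C + I = 61 + 0.75Y + 44.75
Y − 0.75Y = 105.75
0.25Y = 105.75, so Y = 105.75/0.25 = 423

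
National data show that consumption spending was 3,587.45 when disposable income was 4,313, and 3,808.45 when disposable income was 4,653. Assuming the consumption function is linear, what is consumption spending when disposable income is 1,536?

MPC = (3808.45 − 3587.45)/(4653 − 4313) = 221/340 = 0.65
a = 3587.45 − 0.65(4313) = 3587.45 − 2803.45 = 784
C = 784 + 0.65(1536) = 784 + 998.4 = 1782.4

C = 1782.4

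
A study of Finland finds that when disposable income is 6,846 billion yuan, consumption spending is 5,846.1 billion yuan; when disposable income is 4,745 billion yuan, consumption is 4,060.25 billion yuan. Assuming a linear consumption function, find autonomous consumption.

MPC = ΔC/ΔY = (5846.1 − 4060.25)/(6846 − 4745) = 1785.85/2101 = 0.85
a = C − MPC·Y = 4060.25 − 0.85(4745) = 4060.25 − 4033.25 = 27

a = 27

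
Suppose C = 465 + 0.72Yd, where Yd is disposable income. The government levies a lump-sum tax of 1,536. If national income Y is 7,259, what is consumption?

Yd = Y − T = 7259 − 1536 = 5723
C = 465 + 0.72(5723) = 465 + 4120.56 = 4585.56

C = 4585.56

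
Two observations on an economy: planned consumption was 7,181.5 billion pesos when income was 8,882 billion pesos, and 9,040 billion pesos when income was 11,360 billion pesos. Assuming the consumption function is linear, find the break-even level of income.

MPC = (9040 − 7181.5)/(11360 − 8882) = 1858.5/2478 = 0.75
a = 7181.5 − 0.75(8882) = 7181.5 − 6661.5 = 520
Break-even: Y = a/(1−MPC) = 520/0.25 = 2080

Y = 2080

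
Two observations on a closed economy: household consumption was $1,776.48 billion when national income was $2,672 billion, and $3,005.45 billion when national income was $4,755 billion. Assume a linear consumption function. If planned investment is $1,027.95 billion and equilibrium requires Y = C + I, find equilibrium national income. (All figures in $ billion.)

Y = 2995

MPC = (3005.45 − 1776.48)/(4755 − 2672) = 1228.97/2083 = 0.59
a = 1776.48 − 0.59(2672) = 200
Equilibrium: Y = 200 + 0.59Y + 1027.95
0.41Y = 1227.95, so Y = 1227.95/0.41 = 2995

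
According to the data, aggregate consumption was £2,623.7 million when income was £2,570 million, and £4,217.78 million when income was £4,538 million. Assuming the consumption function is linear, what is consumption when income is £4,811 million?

MPC = (4217.78 − 2623.7)/(4538 − 2570) = 1594.08/1968 = 0.81
a = 2623.7 − 0.81(2570) = 2623.7 − 2081.7 = 542
C = 542 + 0.81(4811) = 542 + 3896.91 = 4438.91

C = 4438.91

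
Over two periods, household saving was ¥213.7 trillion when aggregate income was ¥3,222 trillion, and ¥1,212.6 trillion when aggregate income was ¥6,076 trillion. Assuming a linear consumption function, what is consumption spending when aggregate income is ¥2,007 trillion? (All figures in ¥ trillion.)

MPS = ΔS/ΔY = (1212.6 − 213.7)/(6076 − 3222) = 998.9/2854 = 0.35
MPC = 1 − MPS = 0.65
Autonomous saving = 213.7 − 0.35(3222) = -914, so a = 914
C = 914 + 0.65(2007) = 914 + 1304.55 = 2218.55

C = 2218.55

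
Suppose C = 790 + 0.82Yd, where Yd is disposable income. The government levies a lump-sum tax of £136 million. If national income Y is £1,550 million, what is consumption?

Yd = Y − T = 1550 − 136 = 1414
C = 790 + 0.82(1414) = 790 + 1159.48 = 1949.48

C = 1949.48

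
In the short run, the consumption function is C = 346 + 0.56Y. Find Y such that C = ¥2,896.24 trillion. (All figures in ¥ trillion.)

346 + 0.56Y = 2896.24
0.56Y = 2550.24, so Y = 2550.24/0.56 = 4554

Y = 4554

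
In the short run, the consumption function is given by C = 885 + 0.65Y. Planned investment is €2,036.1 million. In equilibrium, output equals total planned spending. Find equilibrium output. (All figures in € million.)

Y = 8346

Y = C + I = 885 + 0.65Y + 2036.1
Y − 0.65Y = 2921.1
0.35Y = 2921.1, so Y = 2921.1/0.35 = 8346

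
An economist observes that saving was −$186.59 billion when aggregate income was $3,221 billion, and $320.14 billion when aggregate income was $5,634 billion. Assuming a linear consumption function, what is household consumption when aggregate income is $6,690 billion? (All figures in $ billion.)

C = 6148.1

MPS = ΔS/ΔY = (320.14 − (-186.59))/(5634 − 3221) = 506.73/2413 = 0.21
MPC = 1 − MPS = 0.79
Autonomous saving = -186.59 − 0.21(3221) = -863, so a = 863
C = 863 + 0.79(6690) = 863 + 5285.1 = 6148.1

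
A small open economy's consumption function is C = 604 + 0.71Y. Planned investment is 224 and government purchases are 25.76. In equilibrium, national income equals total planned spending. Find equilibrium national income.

Y = C + I + G = 604 + 0.71Y + 224 + 25.76
Y − 0.71Y = 853.76
0.29Y = 853.76, so Y = 853.76/0.29 = 2944

Y = 2944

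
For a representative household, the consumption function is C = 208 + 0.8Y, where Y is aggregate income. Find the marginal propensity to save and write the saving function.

MPS = 1 − MPC = 1 − 0.8 = 0.2
S = Y − C = -208 + 0.2Y

MPS = 0.2; S = -208 + 0.2Y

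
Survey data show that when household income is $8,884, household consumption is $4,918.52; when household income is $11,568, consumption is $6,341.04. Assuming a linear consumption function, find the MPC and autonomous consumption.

MPC = 0.53; a = 210

MPC = ΔC/ΔY = (6341.04 − 4918.52)/(11568 − 8884) = 1422.52/2684 = 0.53
a = C − MPC·Y = 4918.52 − 0.53(8884) = 4918.52 − 4708.52 = 210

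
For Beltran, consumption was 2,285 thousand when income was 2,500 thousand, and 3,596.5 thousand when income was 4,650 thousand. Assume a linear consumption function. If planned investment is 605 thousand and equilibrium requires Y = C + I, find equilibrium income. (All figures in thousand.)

Y = 3500

MPC = (3596.5 − 2285)/(4650 − 2500) = 1311.5/2150 = 0.61
a = 2285 − 0.61(2500) = 760
Equilibrium: Y = 760 + 0.61Y + 605
0.39Y = 1365, so Y = 1365/0.39 = 3500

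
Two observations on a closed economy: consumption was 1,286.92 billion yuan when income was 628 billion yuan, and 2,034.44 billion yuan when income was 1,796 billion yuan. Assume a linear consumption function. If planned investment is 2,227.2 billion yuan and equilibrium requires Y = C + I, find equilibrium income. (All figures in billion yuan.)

Y = 8645

MPC = (2034.44 − 1286.92)/(1796 − 628) = 747.52/1168 = 0.64
a = 1286.92 − 0.64(628) = 885
Equilibrium: Y = 885 + 0.64Y + 2227.2
0.36Y = 3112.2, so Y = 3112.2/0.36 = 8645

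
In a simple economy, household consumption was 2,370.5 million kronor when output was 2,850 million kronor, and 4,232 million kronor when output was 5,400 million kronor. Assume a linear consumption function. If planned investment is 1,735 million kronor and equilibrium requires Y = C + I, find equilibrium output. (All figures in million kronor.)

MPC = (4232 − 2370.5)/(5400 − 2850) = 1861.5/2550 = 0.73
a = 2370.5 − 0.73(2850) = 290
Equilibrium: Y = 290 + 0.73Y + 1735
0.27Y = 2025, so Y = 2025/0.27 = 7500

Y = 7500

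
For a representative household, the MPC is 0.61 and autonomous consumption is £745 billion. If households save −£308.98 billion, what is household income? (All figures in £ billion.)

Y = 1118

S = Y − C = -745 + 0.39Y
-745 + 0.39Y = -308.98, so 0.39Y = 436.02 and Y = 1118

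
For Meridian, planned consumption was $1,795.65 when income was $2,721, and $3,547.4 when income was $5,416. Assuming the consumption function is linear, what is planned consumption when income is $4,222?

MPC = (3547.4 − 1795.65)/(5416 − 2721) = 1751.75/2695 = 0.65
a = 1795.65 − 0.65(2721) = 1795.65 − 1768.65 = 27
C = 27 + 0.65(4222) = 27 + 2744.3 = 2771.3

C = 2771.3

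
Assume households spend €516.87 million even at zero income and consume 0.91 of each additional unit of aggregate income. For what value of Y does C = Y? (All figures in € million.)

Y = 5743

At break-even, C = Y: 516.87 + 0.91Y = Y
0.09Y = 516.87, so Y = 516.87/0.09 = 5743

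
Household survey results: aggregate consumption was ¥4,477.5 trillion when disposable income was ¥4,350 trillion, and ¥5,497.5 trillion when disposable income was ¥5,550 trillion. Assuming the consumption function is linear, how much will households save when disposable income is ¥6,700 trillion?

MPC = (5497.5 − 4477.5)/(5550 − 4350) = 1020/1200 = 0.85
a = 4477.5 − 0.85(4350) = 4477.5 − 3697.5 = 780
C = 780 + 0.85(6700) = 6475
S = 6700 − 6475 = 225

S = 225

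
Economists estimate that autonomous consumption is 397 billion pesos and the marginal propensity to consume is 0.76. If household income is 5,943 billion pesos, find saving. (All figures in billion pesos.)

C = 397 + 0.76(5943) = 397 + 4516.68 = 4913.68
S = Y − C = 5943 − 4913.68 = 1029.32

S = 1029.32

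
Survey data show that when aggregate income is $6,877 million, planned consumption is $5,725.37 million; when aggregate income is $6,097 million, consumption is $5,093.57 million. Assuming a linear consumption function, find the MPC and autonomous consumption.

MPC = 0.81; a = 155

MPC = ΔC/ΔY = (5725.37 − 5093.57)/(6877 − 6097) = 631.8/780 = 0.81
a = C − MPC·Y = 5093.57 − 0.81(6097) = 5093.57 − 4938.57 = 155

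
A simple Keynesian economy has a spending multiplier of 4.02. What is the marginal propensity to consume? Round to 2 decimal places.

k = 1/(1 − MPC), so 1 − MPC = 1/k = 1/4.02 = 0.2488
MPC = 1 − 0.2488 = 0.75

MPC = 0.75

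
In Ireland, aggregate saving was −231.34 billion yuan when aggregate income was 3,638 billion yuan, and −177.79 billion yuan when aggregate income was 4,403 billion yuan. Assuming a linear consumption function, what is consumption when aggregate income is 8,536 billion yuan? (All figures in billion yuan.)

MPS = ΔS/ΔY = (-177.79 − (-231.34))/(4403 − 3638) = 53.55/765 = 0.07
MPC = 1 − MPS = 0.93
Autonomous saving = -231.34 − 0.07(3638) = -486, so a = 486
C = 486 + 0.93(8536) = 486 + 7938.48 = 8424.48

C = 8424.48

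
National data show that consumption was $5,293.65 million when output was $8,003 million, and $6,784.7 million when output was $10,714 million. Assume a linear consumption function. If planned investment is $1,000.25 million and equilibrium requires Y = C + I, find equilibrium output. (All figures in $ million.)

MPC = (6784.7 − 5293.65)/(10714 − 8003) = 1491.05/2711 = 0.55
a = 5293.65 − 0.55(8003) = 892
Equilibrium: Y = 892 + 0.55Y + 1000.25
0.45Y = 1892.25, so Y = 1892.25/0.45 = 4205

Y = 4205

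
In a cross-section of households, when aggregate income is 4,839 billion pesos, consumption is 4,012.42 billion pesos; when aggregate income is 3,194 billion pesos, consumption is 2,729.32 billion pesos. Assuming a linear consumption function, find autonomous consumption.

a = 238

MPC = ΔC/ΔY = (4012.42 − 2729.32)/(4839 − 3194) = 1283.1/1645 = 0.78
a = C − MPC·Y = 2729.32 − 0.78(3194) = 2729.32 − 2491.32 = 238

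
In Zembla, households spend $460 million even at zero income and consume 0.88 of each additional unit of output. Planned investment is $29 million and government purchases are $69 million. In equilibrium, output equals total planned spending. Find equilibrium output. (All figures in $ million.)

Y = C + I + G = 460 + 0.88Y + 29 + 69
Y − 0.88Y = 558
0.12Y = 558, so Y = 558/0.12 = 4650

Y = 4650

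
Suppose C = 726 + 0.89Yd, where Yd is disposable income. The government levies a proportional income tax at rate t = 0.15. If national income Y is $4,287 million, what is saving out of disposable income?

S = -325.1655

Yd = (1 − 0.15)(4287) = 0.85(4287) = 3643.95
C = 726 + 0.89(3643.95) = 726 + 3243.1155 = 3969.1155
S = Yd − C = 3643.95 − 3969.1155 = -325.1655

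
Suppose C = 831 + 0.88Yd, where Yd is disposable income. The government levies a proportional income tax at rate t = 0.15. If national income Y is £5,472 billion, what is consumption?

Yd = (1 − 0.15)(5472) = 0.85(5472) = 4651.2
C = 831 + 0.88(4651.2) = 831 + 4093.056 = 4924.056

C = 4924.056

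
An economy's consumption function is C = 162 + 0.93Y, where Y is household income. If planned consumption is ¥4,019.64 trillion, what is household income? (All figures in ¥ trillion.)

162 + 0.93Y = 4019.64
0.93Y = 3857.64, so Y = 3857.64/0.93 = 4148

Y = 4148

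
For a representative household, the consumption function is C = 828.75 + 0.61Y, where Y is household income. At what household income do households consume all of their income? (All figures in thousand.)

Y = 2125

At break-even, C = Y: 828.75 + 0.61Y = Y
0.39Y = 828.75, so Y = 828.75/0.39 = 2125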